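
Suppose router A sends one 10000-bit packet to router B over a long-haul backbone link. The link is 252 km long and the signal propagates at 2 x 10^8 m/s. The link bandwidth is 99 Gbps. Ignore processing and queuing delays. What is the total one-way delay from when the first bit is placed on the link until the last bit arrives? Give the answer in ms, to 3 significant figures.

1.26 ms

Transmission delay = L/R = 10000 / 99000000000 = 0.00010101 ms.
Propagation delay = d/s = 252000 m / 200000000 m/s = 1.26 ms.
Total = 1.26 ms.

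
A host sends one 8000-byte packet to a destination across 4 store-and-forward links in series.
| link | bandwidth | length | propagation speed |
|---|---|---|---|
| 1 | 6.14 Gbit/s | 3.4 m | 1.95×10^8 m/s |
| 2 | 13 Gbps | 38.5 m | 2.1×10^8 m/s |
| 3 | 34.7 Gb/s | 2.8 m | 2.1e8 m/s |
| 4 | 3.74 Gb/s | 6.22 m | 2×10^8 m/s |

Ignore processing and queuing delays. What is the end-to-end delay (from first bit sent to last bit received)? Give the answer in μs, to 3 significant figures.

34.5 μs

L = 8000 × 8 = 64000 bits.
Transmission delays (L/R per hop): 10.4235, 4.92308, 1.84438, 17.1123 μs; sum = 34.3032 μs.
Propagation delays (d/s per hop): 0.0174359, 0.183333, 0.0133333, 0.0311 μs; sum = 0.245203 μs.
End-to-end = 34.5 μs.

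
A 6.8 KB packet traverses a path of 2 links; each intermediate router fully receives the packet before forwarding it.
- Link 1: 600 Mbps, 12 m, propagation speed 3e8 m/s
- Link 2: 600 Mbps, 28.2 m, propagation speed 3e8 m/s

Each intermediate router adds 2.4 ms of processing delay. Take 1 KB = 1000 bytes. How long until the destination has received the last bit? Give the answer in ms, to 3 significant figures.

L = 54400 bits.
Transmission delay per hop = L/R = 54400/600000000 = 0.0906667 ms; 2 hops → 0.181333 ms.
Propagation delays (d/s per hop): 4e-05, 9.4e-05 ms; sum = 0.000134 ms.
Processing at 1 router(s): 1 × 2.4 ms = 2.4 ms.
End-to-end = 2.58 ms.

2.58 ms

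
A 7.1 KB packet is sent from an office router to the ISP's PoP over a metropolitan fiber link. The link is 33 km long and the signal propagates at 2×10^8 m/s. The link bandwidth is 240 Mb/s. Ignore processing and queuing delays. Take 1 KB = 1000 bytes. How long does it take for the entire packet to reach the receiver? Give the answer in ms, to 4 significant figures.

L = 56800 bits.
Transmission delay = L/R = 56800 / 240000000 = 0.236667 ms.
Propagation delay = d/s = 33000 m / 200000000 m/s = 0.165 ms.
Total = 0.4017 ms.

0.4017 ms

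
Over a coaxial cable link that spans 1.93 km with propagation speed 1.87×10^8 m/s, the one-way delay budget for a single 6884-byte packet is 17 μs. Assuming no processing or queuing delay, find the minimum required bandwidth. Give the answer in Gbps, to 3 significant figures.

8.25 Gbps

L = 55072 bits.
Propagation delay = 1930 / 187000000 = 10.3209 μs.
Transmission budget = 17 − 10.3209 = 6.67914 μs.
R ≥ L / t_tx = 55072 bits / 6.67914e-06 s = 8.25 Gbps.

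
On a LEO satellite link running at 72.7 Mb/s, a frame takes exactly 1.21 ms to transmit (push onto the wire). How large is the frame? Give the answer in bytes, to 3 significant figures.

11000 bytes

L = R × t_tx = 72700000 b/s × 0.00121 s = 87967 bits.
In bytes: 87967 / 8 = 11000 bytes.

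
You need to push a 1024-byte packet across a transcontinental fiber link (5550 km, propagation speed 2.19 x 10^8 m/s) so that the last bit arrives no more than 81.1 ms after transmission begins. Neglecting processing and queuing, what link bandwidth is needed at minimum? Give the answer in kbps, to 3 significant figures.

147 kbps

L = 8192 bits.
Propagation delay = 5550000 / 219000000 = 25.3425 ms.
Transmission budget = 81.1 − 25.3425 = 55.7575 ms.
R ≥ L / t_tx = 8192 bits / 0.0557575 s = 147 kbps.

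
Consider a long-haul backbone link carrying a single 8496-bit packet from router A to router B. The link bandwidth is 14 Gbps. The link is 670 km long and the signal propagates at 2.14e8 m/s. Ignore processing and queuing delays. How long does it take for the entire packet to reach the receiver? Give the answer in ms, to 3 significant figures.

3.13 ms

Transmission delay = L/R = 8496 / 14000000000 = 0.000606857 ms.
Propagation delay = d/s = 670000 m / 214000000 m/s = 3.13084 ms.
Total = 3.13 ms.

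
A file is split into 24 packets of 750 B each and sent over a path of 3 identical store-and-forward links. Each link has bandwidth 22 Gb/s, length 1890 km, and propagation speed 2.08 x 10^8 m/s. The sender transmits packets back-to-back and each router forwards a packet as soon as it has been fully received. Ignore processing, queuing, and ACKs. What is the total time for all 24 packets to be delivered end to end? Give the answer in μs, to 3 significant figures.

Per-hop transmission t_tx = L/R = 6000/22000000000 = 0.272727 μs.
Per-hop propagation t_prop = 1890000/208000000 = 9086.54 μs.
Pipeline fill: first packet needs 3·t_tx to clear all hops; remaining 23 packets each add one t_tx.
Total = (3+24-1)·t_tx + 3·t_prop = 26·0.272727 + 3·9086.54 = 27300 μs.

27300 μs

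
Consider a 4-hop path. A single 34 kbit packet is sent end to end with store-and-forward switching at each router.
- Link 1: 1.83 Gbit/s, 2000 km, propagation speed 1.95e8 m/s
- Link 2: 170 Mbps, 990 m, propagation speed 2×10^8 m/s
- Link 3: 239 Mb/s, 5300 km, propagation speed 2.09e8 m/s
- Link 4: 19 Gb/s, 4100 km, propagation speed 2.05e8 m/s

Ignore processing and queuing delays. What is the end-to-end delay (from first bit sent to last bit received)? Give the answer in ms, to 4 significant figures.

55.98 ms

L = 34000 bits.
Transmission delays (L/R per hop): 0.0185792, 0.2, 0.142259, 0.00178947 ms; sum = 0.362628 ms.
Propagation delays (d/s per hop): 10.2564, 0.00495, 25.3589, 20 ms; sum = 55.6202 ms.
End-to-end = 55.98 ms.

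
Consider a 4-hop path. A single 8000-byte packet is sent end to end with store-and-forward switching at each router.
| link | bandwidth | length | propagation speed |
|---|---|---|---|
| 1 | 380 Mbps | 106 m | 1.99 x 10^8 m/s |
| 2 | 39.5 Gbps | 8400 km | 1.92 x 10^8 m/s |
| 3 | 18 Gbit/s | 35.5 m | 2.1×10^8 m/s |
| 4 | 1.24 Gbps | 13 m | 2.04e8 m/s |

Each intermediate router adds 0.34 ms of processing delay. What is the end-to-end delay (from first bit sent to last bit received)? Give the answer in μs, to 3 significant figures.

L = 8000 × 8 = 64000 bits.
Transmission delays (L/R per hop): 168.421, 1.62025, 3.55556, 51.6129 μs; sum = 225.21 μs.
Propagation delays (d/s per hop): 0.532663, 43750, 0.169048, 0.0637255 μs; sum = 43750.8 μs.
Processing at 3 router(s): 3 × 0.34 ms = 1020 μs.
End-to-end = 45000 μs.

45000 μs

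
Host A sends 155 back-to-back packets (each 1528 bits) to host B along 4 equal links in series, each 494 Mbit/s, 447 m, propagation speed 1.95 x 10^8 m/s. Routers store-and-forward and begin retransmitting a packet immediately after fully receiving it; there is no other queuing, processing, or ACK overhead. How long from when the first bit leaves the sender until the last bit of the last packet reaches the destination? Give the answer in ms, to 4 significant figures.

Per-hop transmission t_tx = L/R = 1528/494000000 = 0.00309312 ms.
Per-hop propagation t_prop = 447/195000000 = 0.00229231 ms.
Pipeline fill: first packet needs 4·t_tx to clear all hops; remaining 154 packets each add one t_tx.
Total = (4+155-1)·t_tx + 4·t_prop = 158·0.00309312 + 4·0.00229231 = 0.4979 ms.

0.4979 ms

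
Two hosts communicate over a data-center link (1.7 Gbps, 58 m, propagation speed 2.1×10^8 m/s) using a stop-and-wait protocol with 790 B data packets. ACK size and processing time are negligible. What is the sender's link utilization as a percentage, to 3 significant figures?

t_tx = L/R = 6320/1700000000 = 3.71765e-06 s.
t_prop = 58/210000000 = 2.7619e-07 s; RTT = 5.52381e-07 s.
Cycle = t_tx + RTT = 4.27003e-06 s.
Utilization = t_tx / cycle = 3.71765e-06/4.27003e-06 = 87.1 %.

87.1 %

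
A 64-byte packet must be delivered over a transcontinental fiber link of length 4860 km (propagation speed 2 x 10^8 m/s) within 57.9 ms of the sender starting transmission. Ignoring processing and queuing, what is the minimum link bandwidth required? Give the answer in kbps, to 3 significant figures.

L = 512 bits.
Propagation delay = 4860000 / 200000000 = 24.3 ms.
Transmission budget = 57.9 − 24.3 = 33.6 ms.
R ≥ L / t_tx = 512 bits / 0.0336 s = 15.2 kbps.

15.2 kbps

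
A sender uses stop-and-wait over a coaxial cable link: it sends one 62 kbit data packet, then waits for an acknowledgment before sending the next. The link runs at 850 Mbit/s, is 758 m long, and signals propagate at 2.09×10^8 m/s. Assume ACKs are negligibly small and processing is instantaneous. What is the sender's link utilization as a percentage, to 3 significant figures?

91.0 %

t_tx = L/R = 62000/850000000 = 7.29412e-05 s.
t_prop = 758/209000000 = 3.62679e-06 s; RTT = 7.25359e-06 s.
Cycle = t_tx + RTT = 8.01948e-05 s.
Utilization = t_tx / cycle = 7.29412e-05/8.01948e-05 = 91.0 %.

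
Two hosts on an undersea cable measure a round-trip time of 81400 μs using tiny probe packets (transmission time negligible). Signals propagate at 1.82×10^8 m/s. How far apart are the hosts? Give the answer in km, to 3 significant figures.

One-way propagation = RTT/2 = 40700 μs.
d = s × t = 182000000 × 0.0407 = 7410 km.

7410 km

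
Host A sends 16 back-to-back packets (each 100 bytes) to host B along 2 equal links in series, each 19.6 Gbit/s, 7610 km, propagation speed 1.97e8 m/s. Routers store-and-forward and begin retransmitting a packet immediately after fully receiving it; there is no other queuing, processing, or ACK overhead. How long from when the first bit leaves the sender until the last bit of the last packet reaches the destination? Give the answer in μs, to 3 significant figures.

Per-hop transmission t_tx = L/R = 800/19600000000 = 0.0408163 μs.
Per-hop propagation t_prop = 7610000/197000000 = 38629.4 μs.
Pipeline fill: first packet needs 2·t_tx to clear all hops; remaining 15 packets each add one t_tx.
Total = (2+16-1)·t_tx + 2·t_prop = 17·0.0408163 + 2·38629.4 = 77300 μs.

77300 μs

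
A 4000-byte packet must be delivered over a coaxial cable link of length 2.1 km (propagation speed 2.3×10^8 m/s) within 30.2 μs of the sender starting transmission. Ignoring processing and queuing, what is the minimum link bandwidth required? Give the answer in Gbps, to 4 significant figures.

L = 32000 bits.
Propagation delay = 2100 / 2.3e+08 = 9.13043 μs.
Transmission budget = 30.2 − 9.13043 = 21.0696 μs.
R ≥ L / t_tx = 32000 bits / 2.10696e-05 s = 1.519 Gbps.

1.519 Gbps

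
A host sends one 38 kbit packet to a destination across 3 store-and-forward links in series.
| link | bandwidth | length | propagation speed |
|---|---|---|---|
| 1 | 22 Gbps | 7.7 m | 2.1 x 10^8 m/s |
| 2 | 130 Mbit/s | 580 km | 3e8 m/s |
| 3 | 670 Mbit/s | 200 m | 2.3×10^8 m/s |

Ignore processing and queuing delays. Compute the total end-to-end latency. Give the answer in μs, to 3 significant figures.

L = 38000 bits.
Transmission delays (L/R per hop): 1.72727, 292.308, 56.7164 μs; sum = 350.751 μs.
Propagation delays (d/s per hop): 0.0366667, 1933.33, 0.869565 μs; sum = 1934.24 μs.
End-to-end = 2280 μs.

2280 μs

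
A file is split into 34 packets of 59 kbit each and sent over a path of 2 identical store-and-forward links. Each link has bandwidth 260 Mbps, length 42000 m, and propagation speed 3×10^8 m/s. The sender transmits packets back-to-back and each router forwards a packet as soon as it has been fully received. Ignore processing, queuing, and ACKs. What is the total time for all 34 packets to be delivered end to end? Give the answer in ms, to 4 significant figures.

8.222 ms

Per-hop transmission t_tx = L/R = 59000/260000000 = 0.226923 ms.
Per-hop propagation t_prop = 42000/300000000 = 0.14 ms.
Pipeline fill: first packet needs 2·t_tx to clear all hops; remaining 33 packets each add one t_tx.
Total = (2+34-1)·t_tx + 2·t_prop = 35·0.226923 + 2·0.14 = 8.222 ms.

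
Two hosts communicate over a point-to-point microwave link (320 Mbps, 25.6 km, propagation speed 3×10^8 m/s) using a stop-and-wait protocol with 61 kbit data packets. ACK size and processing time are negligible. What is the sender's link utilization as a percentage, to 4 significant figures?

t_tx = L/R = 61000/320000000 = 0.000190625 s.
t_prop = 25600/300000000 = 8.53333e-05 s; RTT = 0.000170667 s.
Cycle = t_tx + RTT = 0.000361292 s.
Utilization = t_tx / cycle = 0.000190625/0.000361292 = 52.76 %.

52.76 %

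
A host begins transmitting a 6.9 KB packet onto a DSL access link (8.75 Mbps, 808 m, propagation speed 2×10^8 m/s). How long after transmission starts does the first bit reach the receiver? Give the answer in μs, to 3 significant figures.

4.04 μs

First bit experiences only propagation delay: d/s = 808/200000000 = 4.04 μs.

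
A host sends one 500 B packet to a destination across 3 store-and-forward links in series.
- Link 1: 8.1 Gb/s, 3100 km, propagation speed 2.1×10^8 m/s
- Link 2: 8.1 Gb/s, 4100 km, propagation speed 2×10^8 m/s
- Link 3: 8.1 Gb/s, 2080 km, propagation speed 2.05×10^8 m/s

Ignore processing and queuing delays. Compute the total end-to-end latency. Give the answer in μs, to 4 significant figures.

45410 μs

L = 500 × 8 = 4000 bits.
Transmission delay per hop = L/R = 4000/8100000000 = 0.493827 μs; 3 hops → 1.48148 μs.
Propagation delays (d/s per hop): 14761.9, 20500, 10146.3 μs; sum = 45408.2 μs.
End-to-end = 45410 μs.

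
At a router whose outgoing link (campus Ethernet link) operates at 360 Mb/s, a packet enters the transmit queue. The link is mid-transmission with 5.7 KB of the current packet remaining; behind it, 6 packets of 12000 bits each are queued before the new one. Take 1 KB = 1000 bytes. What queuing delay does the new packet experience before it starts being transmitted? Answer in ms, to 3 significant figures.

Each queued packet: L/R = 12000/360000000 = 0.0333333 ms.
6 queued → 0.2 ms.
Plus remaining 45600 bits of current packet: 0.126667 ms.
Queuing delay = 0.327 ms.

0.327 ms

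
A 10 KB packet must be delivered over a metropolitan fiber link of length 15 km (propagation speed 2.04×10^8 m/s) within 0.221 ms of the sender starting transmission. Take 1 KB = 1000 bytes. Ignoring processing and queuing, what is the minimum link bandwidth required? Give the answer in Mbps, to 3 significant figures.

542 Mbps

L = 80000 bits.
Propagation delay = 15000 / 204000000 = 0.0735294 ms.
Transmission budget = 0.221 − 0.0735294 = 0.147471 ms.
R ≥ L / t_tx = 80000 bits / 0.000147471 s = 542 Mbps.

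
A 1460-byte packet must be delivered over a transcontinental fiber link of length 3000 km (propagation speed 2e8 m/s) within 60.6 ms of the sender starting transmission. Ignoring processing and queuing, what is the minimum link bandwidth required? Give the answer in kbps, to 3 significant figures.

L = 11680 bits.
Propagation delay = 3000000 / 200000000 = 15 ms.
Transmission budget = 60.6 − 15 = 45.6 ms.
R ≥ L / t_tx = 11680 bits / 0.0456 s = 256 kbps.

256 kbps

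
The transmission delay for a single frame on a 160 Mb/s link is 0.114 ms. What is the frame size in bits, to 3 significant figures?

18200 bits

L = R × t_tx = 160000000 b/s × 0.000114 s = 18240 bits.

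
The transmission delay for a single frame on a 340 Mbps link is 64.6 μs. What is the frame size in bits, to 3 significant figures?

L = R × t_tx = 340000000 b/s × 6.46e-05 s = 21964 bits.

22000 bits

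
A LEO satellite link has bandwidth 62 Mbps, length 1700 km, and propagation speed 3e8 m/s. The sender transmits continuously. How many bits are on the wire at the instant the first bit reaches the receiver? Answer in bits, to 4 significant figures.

351300 bits

Propagation delay = 1700000 / 300000000 = 0.00566667 s.
BDP = R × t_prop = 62000000 × 0.00566667 = 351333 bits.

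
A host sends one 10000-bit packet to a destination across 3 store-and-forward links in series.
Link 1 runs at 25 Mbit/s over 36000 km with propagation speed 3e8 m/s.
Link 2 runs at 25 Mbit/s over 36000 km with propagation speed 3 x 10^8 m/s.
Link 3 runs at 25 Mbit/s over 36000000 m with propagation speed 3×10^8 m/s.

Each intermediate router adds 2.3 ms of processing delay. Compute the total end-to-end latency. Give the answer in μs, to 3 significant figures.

366000 μs

Transmission delay per hop = L/R = 10000/25000000 = 400 μs; 3 hops → 1200 μs.
Propagation delays (d/s per hop): 120000, 120000, 120000 μs; sum = 360000 μs.
Processing at 2 router(s): 2 × 2.3 ms = 4600 μs.
End-to-end = 366000 μs.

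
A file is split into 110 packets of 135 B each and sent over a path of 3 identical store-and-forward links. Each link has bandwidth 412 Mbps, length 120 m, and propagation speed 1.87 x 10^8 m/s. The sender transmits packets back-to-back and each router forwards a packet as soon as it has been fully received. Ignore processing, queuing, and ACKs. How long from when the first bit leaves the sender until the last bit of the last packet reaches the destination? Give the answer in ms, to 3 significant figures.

Per-hop transmission t_tx = L/R = 1080/412000000 = 0.00262136 ms.
Per-hop propagation t_prop = 120/187000000 = 0.000641711 ms.
Pipeline fill: first packet needs 3·t_tx to clear all hops; remaining 109 packets each add one t_tx.
Total = (3+110-1)·t_tx + 3·t_prop = 112·0.00262136 + 3·0.000641711 = 0.296 ms.

0.296 ms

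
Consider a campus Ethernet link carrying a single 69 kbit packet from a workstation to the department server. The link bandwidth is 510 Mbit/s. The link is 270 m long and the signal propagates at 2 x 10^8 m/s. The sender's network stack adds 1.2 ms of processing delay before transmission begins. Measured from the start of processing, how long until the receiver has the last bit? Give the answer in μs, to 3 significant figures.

1340 μs

L = 69000 bits.
Transmission delay = L/R = 69000 / 510000000 = 135.294 μs.
Propagation delay = d/s = 270 m / 200000000 m/s = 1.35 μs.
Plus processing delay 1.2 ms = 1200 μs.
Total = 1340 μs.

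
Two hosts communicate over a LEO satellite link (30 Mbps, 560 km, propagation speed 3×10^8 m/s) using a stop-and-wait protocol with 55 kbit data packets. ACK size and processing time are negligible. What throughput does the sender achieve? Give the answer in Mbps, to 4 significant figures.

t_tx = L/R = 55000/30000000 = 0.00183333 s.
t_prop = 560000/300000000 = 0.00186667 s; RTT = 0.00373333 s.
Cycle = t_tx + RTT = 0.00556667 s.
Throughput = L / cycle = 55000 / 0.00556667 = 9.880 Mbps.

9.880 Mbps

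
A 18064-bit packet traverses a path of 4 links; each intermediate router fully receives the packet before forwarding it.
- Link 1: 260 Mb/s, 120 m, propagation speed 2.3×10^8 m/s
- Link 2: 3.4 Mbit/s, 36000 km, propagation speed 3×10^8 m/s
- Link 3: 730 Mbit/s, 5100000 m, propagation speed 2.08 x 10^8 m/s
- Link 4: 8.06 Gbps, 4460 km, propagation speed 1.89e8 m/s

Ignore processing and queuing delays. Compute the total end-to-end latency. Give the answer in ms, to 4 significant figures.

Transmission delays (L/R per hop): 0.0694769, 5.31294, 0.0247452, 0.00224119 ms; sum = 5.4094 ms.
Propagation delays (d/s per hop): 0.000521739, 120, 24.5192, 23.5979 ms; sum = 168.118 ms.
End-to-end = 173.5 ms.

173.5 ms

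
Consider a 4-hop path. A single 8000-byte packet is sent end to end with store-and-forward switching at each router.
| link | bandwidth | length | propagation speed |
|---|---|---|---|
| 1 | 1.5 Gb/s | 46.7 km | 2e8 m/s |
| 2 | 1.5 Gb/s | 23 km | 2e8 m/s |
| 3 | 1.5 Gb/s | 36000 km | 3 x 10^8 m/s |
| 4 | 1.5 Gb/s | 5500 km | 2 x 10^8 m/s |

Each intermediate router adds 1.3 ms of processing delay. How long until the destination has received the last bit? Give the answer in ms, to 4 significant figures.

L = 8000 × 8 = 64000 bits.
Transmission delay per hop = L/R = 64000/1500000000 = 0.0426667 ms; 4 hops → 0.170667 ms.
Propagation delays (d/s per hop): 0.2335, 0.115, 120, 27.5 ms; sum = 147.849 ms.
Processing at 3 router(s): 3 × 1.3 ms = 3.9 ms.
End-to-end = 151.9 ms.

151.9 ms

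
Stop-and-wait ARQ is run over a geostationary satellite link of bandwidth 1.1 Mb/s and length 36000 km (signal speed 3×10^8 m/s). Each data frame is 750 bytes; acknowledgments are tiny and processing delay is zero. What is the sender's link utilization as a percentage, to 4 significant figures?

2.222 %

t_tx = L/R = 6000/1100000 = 0.00545455 s.
t_prop = 36000000/300000000 = 0.12 s; RTT = 0.24 s.
Cycle = t_tx + RTT = 0.245455 s.
Utilization = t_tx / cycle = 0.00545455/0.245455 = 2.222 %.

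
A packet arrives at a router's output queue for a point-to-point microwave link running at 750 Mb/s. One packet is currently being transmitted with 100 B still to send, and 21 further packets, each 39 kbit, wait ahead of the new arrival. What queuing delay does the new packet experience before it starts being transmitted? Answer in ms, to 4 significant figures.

1.093 ms

Each queued packet: L/R = 39000/750000000 = 0.052 ms.
21 queued → 1.092 ms.
Plus remaining 800 bits of current packet: 0.00106667 ms.
Queuing delay = 1.093 ms.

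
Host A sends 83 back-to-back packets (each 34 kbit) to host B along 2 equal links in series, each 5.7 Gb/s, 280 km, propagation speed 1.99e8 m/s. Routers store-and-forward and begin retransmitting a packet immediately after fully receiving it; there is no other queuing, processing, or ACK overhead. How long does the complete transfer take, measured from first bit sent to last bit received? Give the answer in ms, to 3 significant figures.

Per-hop transmission t_tx = L/R = 34000/5700000000 = 0.00596491 ms.
Per-hop propagation t_prop = 280000/199000000 = 1.40704 ms.
Pipeline fill: first packet needs 2·t_tx to clear all hops; remaining 82 packets each add one t_tx.
Total = (2+83-1)·t_tx + 2·t_prop = 84·0.00596491 + 2·1.40704 = 3.32 ms.

3.32 ms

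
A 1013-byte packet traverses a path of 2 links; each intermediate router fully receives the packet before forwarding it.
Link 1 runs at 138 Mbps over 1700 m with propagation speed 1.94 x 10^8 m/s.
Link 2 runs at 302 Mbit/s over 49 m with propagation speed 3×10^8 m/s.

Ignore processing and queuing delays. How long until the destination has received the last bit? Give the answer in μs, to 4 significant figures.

94.49 μs

L = 1013 × 8 = 8104 bits.
Transmission delays (L/R per hop): 58.7246, 26.8344 μs; sum = 85.5591 μs.
Propagation delays (d/s per hop): 8.76289, 0.163333 μs; sum = 8.92622 μs.
End-to-end = 94.49 μs.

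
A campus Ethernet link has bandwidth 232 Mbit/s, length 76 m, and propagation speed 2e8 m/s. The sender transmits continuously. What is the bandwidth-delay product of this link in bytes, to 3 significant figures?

11.0 bytes

Propagation delay = 76 / 200000000 = 3.8e-07 s.
BDP = R × t_prop = 232000000 × 3.8e-07 = 88.16 bits.
In bytes: 88.16/8 = 11.0 bytes.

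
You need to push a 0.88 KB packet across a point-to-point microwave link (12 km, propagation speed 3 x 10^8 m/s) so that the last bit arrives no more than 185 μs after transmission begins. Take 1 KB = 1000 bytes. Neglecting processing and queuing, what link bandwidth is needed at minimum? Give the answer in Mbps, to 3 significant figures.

48.6 Mbps

L = 7040 bits.
Propagation delay = 12000 / 300000000 = 40 μs.
Transmission budget = 185 − 40 = 145 μs.
R ≥ L / t_tx = 7040 bits / 0.000145 s = 48.6 Mbps.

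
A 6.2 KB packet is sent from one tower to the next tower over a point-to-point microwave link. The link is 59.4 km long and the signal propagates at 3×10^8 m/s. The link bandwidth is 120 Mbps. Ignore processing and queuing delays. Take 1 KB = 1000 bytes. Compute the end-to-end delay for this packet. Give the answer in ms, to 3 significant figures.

L = 49600 bits.
Transmission delay = L/R = 49600 / 120000000 = 0.413333 ms.
Propagation delay = d/s = 59400 m / 300000000 m/s = 0.198 ms.
Total = 0.611 ms.

0.611 ms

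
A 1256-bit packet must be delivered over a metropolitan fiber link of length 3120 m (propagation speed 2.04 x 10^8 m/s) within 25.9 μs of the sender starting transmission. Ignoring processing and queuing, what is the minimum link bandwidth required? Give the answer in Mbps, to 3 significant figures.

118 Mbps

Propagation delay = 3120 / 204000000 = 15.2941 μs.
Transmission budget = 25.9 − 15.2941 = 10.6059 μs.
R ≥ L / t_tx = 1256 bits / 1.06059e-05 s = 118 Mbps.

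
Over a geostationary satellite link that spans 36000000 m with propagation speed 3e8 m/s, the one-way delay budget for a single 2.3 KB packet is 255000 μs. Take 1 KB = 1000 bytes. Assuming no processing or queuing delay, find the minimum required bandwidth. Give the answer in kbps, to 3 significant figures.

L = 18400 bits.
Propagation delay = 36000000 / 300000000 = 120000 μs.
Transmission budget = 255000 − 120000 = 135000 μs.
R ≥ L / t_tx = 18400 bits / 0.135 s = 136 kbps.

136 kbps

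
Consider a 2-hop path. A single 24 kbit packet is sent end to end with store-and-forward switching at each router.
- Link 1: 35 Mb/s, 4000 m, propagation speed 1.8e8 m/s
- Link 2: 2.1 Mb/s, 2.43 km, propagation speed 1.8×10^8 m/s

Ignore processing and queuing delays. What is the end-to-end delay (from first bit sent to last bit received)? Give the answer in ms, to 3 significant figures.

12.2 ms

L = 24000 bits.
Transmission delays (L/R per hop): 0.685714, 11.4286 ms; sum = 12.1143 ms.
Propagation delays (d/s per hop): 0.0222222, 0.0135 ms; sum = 0.0357222 ms.
End-to-end = 12.2 ms.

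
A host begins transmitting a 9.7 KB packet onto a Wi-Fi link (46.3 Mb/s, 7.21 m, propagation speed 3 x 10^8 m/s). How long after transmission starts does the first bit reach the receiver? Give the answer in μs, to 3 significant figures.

First bit experiences only propagation delay: d/s = 7.21/300000000 = 0.0240 μs.

0.0240 μs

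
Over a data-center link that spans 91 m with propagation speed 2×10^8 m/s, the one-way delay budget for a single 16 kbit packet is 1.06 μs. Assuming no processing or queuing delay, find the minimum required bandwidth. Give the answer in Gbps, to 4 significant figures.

Propagation delay = 91 / 200000000 = 0.455 μs.
Transmission budget = 1.06 − 0.455 = 0.605 μs.
R ≥ L / t_tx = 16000 bits / 6.05e-07 s = 26.45 Gbps.

26.45 Gbps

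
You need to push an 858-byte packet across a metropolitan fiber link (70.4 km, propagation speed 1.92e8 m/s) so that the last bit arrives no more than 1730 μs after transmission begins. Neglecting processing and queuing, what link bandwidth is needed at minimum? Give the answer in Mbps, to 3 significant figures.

L = 6864 bits.
Propagation delay = 70400 / 192000000 = 366.667 μs.
Transmission budget = 1730 − 366.667 = 1363.33 μs.
R ≥ L / t_tx = 6864 bits / 0.00136333 s = 5.03 Mbps.

5.03 Mbps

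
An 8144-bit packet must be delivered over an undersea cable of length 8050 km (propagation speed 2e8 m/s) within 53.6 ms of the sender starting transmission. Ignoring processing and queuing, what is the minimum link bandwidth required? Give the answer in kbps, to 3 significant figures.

610 kbps

Propagation delay = 8050000 / 200000000 = 40.25 ms.
Transmission budget = 53.6 − 40.25 = 13.35 ms.
R ≥ L / t_tx = 8144 bits / 0.01335 s = 610 kbps.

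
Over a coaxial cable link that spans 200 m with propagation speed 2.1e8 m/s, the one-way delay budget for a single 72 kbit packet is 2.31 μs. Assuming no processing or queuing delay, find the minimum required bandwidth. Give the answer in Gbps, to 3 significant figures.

Propagation delay = 200 / 210000000 = 0.952381 μs.
Transmission budget = 2.31 − 0.952381 = 1.35762 μs.
R ≥ L / t_tx = 72000 bits / 1.35762e-06 s = 53.0 Gbps.

53.0 Gbps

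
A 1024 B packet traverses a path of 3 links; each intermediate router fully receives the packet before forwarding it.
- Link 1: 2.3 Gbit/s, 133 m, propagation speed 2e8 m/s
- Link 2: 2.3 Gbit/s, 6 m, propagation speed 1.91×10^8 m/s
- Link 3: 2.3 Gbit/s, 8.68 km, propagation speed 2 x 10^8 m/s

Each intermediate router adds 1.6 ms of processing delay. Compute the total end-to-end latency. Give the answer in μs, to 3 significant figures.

3250 μs

L = 1024 × 8 = 8192 bits.
Transmission delay per hop = L/R = 8192/2300000000 = 3.56174 μs; 3 hops → 10.6852 μs.
Propagation delays (d/s per hop): 0.665, 0.0314136, 43.4 μs; sum = 44.0964 μs.
Processing at 2 router(s): 2 × 1.6 ms = 3200 μs.
End-to-end = 3250 μs.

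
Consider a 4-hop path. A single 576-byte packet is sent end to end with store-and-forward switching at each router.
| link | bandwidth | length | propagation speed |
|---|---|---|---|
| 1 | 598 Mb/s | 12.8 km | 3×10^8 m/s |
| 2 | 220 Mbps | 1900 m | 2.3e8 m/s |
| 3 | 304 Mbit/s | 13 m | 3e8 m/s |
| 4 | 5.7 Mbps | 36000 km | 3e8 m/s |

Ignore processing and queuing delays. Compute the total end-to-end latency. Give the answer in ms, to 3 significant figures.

121 ms

L = 576 × 8 = 4608 bits.
Transmission delays (L/R per hop): 0.00770569, 0.0209455, 0.0151579, 0.808421 ms; sum = 0.85223 ms.
Propagation delays (d/s per hop): 0.0426667, 0.00826087, 4.33333e-05, 120 ms; sum = 120.051 ms.
End-to-end = 121 ms.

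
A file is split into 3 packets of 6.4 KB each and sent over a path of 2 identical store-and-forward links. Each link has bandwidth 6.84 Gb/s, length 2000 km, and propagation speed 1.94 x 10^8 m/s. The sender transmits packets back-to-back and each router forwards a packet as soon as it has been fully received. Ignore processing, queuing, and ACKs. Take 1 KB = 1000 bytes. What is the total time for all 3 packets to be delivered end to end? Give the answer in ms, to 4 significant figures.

20.65 ms

Per-hop transmission t_tx = L/R = 51200/6840000000 = 0.00748538 ms.
Per-hop propagation t_prop = 2000000/194000000 = 10.3093 ms.
Pipeline fill: first packet needs 2·t_tx to clear all hops; remaining 2 packets each add one t_tx.
Total = (2+3-1)·t_tx + 2·t_prop = 4·0.00748538 + 2·10.3093 = 20.65 ms.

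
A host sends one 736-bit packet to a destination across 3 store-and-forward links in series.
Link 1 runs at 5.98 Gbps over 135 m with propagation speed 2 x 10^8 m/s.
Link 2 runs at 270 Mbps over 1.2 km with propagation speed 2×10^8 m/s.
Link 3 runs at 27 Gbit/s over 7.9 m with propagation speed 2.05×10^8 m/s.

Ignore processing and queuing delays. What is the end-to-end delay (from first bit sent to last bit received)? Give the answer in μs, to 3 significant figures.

Transmission delays (L/R per hop): 0.123077, 2.72593, 0.0272593 μs; sum = 2.87626 μs.
Propagation delays (d/s per hop): 0.675, 6, 0.0385366 μs; sum = 6.71354 μs.
End-to-end = 9.59 μs.

9.59 μs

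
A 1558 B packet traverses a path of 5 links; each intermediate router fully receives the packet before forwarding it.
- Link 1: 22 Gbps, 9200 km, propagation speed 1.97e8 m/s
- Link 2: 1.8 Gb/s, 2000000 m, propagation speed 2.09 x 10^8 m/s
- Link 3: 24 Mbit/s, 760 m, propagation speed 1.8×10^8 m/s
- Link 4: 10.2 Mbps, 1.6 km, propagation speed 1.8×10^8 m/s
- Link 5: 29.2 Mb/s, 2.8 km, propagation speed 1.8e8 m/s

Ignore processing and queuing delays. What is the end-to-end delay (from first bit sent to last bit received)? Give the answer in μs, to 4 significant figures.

L = 1558 × 8 = 12464 bits.
Transmission delays (L/R per hop): 0.566545, 6.92444, 519.333, 1221.96, 426.849 μs; sum = 2175.63 μs.
Propagation delays (d/s per hop): 46700.5, 9569.38, 4.22222, 8.88889, 15.5556 μs; sum = 56298.6 μs.
End-to-end = 58470 μs.

58470 μs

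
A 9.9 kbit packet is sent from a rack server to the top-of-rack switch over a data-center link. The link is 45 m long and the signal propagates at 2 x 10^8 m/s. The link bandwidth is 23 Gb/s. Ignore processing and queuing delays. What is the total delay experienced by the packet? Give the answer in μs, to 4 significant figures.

0.6554 μs

L = 9900 bits.
Transmission delay = L/R = 9900 / 23000000000 = 0.430435 μs.
Propagation delay = d/s = 45 m / 200000000 m/s = 0.225 μs.
Total = 0.6554 μs.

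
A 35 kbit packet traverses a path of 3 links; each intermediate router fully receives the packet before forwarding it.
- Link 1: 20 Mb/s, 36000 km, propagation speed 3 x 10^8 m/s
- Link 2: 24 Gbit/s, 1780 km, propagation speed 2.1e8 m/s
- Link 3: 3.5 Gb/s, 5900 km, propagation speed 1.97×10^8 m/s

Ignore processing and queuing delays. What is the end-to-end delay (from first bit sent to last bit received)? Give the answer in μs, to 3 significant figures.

160000 μs

L = 35000 bits.
Transmission delays (L/R per hop): 1750, 1.45833, 10 μs; sum = 1761.46 μs.
Propagation delays (d/s per hop): 120000, 8476.19, 29949.2 μs; sum = 158425 μs.
End-to-end = 160000 μs.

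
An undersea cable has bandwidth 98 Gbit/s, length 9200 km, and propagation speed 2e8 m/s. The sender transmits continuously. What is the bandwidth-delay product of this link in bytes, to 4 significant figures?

563500000 bytes

Propagation delay = 9200000 / 200000000 = 0.046 s.
BDP = R × t_prop = 98000000000 × 0.046 = 4508000000 bits.
In bytes: 4508000000/8 = 563500000 bytes.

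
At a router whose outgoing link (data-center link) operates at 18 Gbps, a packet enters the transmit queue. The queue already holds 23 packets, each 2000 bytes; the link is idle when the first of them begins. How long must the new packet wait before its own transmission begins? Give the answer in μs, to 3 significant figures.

Each queued packet: L/R = 16000/18000000000 = 0.888889 μs.
23 queued → 20.4444 μs.
Queuing delay = 20.4 μs.

20.4 μs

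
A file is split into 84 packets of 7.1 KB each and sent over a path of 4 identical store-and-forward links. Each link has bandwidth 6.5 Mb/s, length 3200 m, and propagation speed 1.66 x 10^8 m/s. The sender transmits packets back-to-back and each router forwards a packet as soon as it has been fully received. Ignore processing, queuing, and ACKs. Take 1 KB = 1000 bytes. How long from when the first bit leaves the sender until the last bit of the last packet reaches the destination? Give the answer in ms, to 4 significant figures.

Per-hop transmission t_tx = L/R = 56800/6500000 = 8.73846 ms.
Per-hop propagation t_prop = 3200/166000000 = 0.0192771 ms.
Pipeline fill: first packet needs 4·t_tx to clear all hops; remaining 83 packets each add one t_tx.
Total = (4+84-1)·t_tx + 4·t_prop = 87·8.73846 + 4·0.0192771 = 760.3 ms.

760.3 ms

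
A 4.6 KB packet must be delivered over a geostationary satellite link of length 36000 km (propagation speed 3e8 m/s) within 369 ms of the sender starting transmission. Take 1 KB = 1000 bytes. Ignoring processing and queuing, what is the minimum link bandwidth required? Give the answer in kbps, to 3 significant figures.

148 kbps

L = 36800 bits.
Propagation delay = 36000000 / 300000000 = 120 ms.
Transmission budget = 369 − 120 = 249 ms.
R ≥ L / t_tx = 36800 bits / 0.249 s = 148 kbps.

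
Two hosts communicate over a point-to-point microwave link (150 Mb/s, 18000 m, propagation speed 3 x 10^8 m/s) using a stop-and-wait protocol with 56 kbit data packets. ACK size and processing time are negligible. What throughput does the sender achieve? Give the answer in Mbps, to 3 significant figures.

114 Mbps

t_tx = L/R = 56000/150000000 = 0.000373333 s.
t_prop = 18000/300000000 = 6e-05 s; RTT = 0.00012 s.
Cycle = t_tx + RTT = 0.000493333 s.
Throughput = L / cycle = 56000 / 0.000493333 = 114 Mbps.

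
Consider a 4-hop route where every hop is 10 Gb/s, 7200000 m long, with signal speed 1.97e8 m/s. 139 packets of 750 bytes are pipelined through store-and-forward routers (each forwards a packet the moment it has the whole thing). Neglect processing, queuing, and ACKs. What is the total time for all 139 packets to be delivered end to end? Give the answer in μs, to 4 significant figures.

146300 μs

Per-hop transmission t_tx = L/R = 6000/10000000000 = 0.6 μs.
Per-hop propagation t_prop = 7200000/197000000 = 36548.2 μs.
Pipeline fill: first packet needs 4·t_tx to clear all hops; remaining 138 packets each add one t_tx.
Total = (4+139-1)·t_tx + 4·t_prop = 142·0.6 + 4·36548.2 = 146300 μs.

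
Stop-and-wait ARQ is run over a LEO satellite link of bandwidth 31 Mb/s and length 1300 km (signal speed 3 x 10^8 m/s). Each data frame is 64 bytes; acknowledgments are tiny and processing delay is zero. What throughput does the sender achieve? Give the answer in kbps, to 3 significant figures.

59.0 kbps

t_tx = L/R = 512/31000000 = 1.65161e-05 s.
t_prop = 1300000/300000000 = 0.00433333 s; RTT = 0.00866667 s.
Cycle = t_tx + RTT = 0.00868318 s.
Throughput = L / cycle = 512 / 0.00868318 = 59.0 kbps.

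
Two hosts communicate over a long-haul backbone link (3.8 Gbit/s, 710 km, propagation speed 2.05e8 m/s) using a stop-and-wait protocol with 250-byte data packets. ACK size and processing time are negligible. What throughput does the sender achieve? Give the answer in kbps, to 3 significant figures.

t_tx = L/R = 2000/3800000000 = 5.26316e-07 s.
t_prop = 710000/2.05e+08 = 0.00346341 s; RTT = 0.00692683 s.
Cycle = t_tx + RTT = 0.00692736 s.
Throughput = L / cycle = 2000 / 0.00692736 = 289 kbps.

289 kbps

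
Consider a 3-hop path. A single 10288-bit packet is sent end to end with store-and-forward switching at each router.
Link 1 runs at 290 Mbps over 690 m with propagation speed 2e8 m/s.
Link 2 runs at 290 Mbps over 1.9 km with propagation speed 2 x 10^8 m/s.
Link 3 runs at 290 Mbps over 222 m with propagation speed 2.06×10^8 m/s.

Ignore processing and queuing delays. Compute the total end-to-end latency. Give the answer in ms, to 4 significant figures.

Transmission delay per hop = L/R = 10288/290000000 = 0.0354759 ms; 3 hops → 0.106428 ms.
Propagation delays (d/s per hop): 0.00345, 0.0095, 0.00107767 ms; sum = 0.0140277 ms.
End-to-end = 0.1205 ms.

0.1205 ms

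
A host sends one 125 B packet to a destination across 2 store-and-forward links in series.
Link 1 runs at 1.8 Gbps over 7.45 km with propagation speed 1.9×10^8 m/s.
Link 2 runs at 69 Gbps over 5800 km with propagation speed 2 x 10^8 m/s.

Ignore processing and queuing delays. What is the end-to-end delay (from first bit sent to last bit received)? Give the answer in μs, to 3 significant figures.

29000 μs

L = 125 × 8 = 1000 bits.
Transmission delays (L/R per hop): 0.555556, 0.0144928 μs; sum = 0.570048 μs.
Propagation delays (d/s per hop): 39.2105, 29000 μs; sum = 29039.2 μs.
End-to-end = 29000 μs.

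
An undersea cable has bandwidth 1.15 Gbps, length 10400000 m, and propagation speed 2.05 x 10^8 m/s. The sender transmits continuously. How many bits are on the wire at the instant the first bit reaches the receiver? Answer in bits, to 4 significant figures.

58340000 bits

Propagation delay = 10400000 / 2.05e+08 = 0.0507317 s.
BDP = R × t_prop = 1150000000 × 0.0507317 = 58341500 bits.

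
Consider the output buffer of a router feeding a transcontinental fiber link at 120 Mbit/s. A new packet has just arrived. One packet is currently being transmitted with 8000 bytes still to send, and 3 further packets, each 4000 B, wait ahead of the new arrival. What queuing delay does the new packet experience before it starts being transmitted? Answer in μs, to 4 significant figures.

1333 μs

Each queued packet: L/R = 32000/120000000 = 266.667 μs.
3 queued → 800 μs.
Plus remaining 64000 bits of current packet: 533.333 μs.
Queuing delay = 1333 μs.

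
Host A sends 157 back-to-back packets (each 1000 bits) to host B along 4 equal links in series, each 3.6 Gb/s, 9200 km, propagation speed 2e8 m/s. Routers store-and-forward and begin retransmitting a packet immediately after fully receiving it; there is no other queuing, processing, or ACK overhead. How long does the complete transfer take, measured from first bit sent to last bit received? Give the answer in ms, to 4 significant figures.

184.0 ms

Per-hop transmission t_tx = L/R = 1000/3600000000 = 0.000277778 ms.
Per-hop propagation t_prop = 9200000/200000000 = 46 ms.
Pipeline fill: first packet needs 4·t_tx to clear all hops; remaining 156 packets each add one t_tx.
Total = (4+157-1)·t_tx + 4·t_prop = 160·0.000277778 + 4·46 = 184.0 ms.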